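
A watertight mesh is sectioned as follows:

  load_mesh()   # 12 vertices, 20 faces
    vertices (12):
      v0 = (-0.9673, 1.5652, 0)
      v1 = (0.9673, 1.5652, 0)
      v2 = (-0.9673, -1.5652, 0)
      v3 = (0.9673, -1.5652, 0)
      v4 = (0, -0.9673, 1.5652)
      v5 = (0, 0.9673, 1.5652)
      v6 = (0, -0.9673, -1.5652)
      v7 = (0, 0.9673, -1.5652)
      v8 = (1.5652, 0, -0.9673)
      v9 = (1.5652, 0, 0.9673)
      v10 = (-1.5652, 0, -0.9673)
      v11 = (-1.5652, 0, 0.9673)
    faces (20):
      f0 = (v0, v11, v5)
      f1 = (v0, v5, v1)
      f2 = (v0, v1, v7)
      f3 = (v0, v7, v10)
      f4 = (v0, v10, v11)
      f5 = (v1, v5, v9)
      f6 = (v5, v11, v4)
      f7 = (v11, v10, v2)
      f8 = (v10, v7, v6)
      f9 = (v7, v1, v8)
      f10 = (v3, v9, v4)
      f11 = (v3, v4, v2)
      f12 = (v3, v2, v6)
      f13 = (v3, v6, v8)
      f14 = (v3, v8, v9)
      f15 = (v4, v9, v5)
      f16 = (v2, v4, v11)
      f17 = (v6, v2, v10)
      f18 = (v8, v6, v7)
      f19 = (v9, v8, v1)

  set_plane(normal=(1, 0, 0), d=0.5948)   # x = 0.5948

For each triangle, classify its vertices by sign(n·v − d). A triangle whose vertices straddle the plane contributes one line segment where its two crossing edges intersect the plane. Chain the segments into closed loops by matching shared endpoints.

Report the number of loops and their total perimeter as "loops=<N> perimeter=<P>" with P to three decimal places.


Straddling triangles (10 of 20):
  (v0,v5,v1) [--+] → (0.5948, 1.33495, 0.602747)–(0.5948, 1.5652, 0)  len=0.6452
  (v0,v1,v7) [-+-] → (0.5948, 1.5652, 0)–(0.5948, 1.33495, -0.602747)  len=0.6452
  (v1,v5,v9) [+-+] → (0.5948, 1.33495, 0.602747)–(0.5948, 0.599711, 1.33799)  len=1.0398
  (v7,v1,v8) [-++] → (0.5948, 1.33495, -0.602747)–(0.5948, 0.599711, -1.33799)  len=1.0398
  (v3,v9,v4) [++-] → (0.5948, -0.599711, 1.33799)–(0.5948, -1.33495, 0.602747)  len=1.0398
  (v3,v4,v2) [+--] → (0.5948, -1.33495, 0.602747)–(0.5948, -1.5652, 0)  len=0.6452
  (v3,v2,v6) [+--] → (0.5948, -1.5652, 0)–(0.5948, -1.33495, -0.602747)  len=0.6452
  (v3,v6,v8) [+-+] → (0.5948, -1.33495, -0.602747)–(0.5948, -0.599711, -1.33799)  len=1.0398
  (v4,v9,v5) [-+-] → (0.5948, -0.599711, 1.33799)–(0.5948, 0.599711, 1.33799)  len=1.1994
  (v8,v6,v7) [+--] → (0.5948, -0.599711, -1.33799)–(0.5948, 0.599711, -1.33799)  len=1.1994

Chained into 1 loop(s):
  loop 1: 10 segments, perimeter = 9.1389
Total perimeter = 9.139

loops=1 perimeter=9.139


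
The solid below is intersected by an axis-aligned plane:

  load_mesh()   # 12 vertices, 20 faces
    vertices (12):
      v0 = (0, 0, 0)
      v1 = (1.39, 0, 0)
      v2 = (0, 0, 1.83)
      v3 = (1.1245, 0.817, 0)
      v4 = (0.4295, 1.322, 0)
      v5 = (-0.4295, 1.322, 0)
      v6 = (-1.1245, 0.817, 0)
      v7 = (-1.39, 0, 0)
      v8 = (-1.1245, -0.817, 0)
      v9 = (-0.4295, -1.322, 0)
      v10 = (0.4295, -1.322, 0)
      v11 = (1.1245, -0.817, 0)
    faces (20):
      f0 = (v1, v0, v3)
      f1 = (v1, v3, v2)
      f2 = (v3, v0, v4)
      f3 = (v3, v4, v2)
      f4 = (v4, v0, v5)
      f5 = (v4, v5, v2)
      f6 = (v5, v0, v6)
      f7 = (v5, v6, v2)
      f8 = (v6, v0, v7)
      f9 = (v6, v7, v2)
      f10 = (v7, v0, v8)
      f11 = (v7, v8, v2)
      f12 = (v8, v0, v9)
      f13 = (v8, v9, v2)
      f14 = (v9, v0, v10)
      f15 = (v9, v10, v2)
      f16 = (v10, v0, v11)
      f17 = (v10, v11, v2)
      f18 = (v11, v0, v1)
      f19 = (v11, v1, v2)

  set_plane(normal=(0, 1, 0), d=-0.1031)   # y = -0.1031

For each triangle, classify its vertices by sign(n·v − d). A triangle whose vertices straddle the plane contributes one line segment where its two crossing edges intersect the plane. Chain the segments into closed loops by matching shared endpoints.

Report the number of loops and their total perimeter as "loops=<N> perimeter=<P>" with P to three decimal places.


Straddling triangles (10 of 20):
  (v7,v0,v8) [++-] → (-0.141904, -0.1031, 0)–(-1.3565, -0.1031, 0)  len=1.2146
  (v7,v8,v2) [+-+] → (-1.3565, -0.1031, 0)–(-0.141904, -0.1031, 1.59907)  len=2.0080
  (v8,v0,v9) [-+-] → (-0.141904, -0.1031, 0)–(-0.0334958, -0.1031, 0)  len=0.1084
  (v8,v9,v2) [--+] → (-0.0334958, -0.1031, 1.68728)–(-0.141904, -0.1031, 1.59907)  len=0.1398
  (v9,v0,v10) [-+-] → (-0.0334958, -0.1031, 0)–(0.0334958, -0.1031, 0)  len=0.0670
  (v9,v10,v2) [--+] → (0.0334958, -0.1031, 1.68728)–(-0.0334958, -0.1031, 1.68728)  len=0.0670
  (v10,v0,v11) [-+-] → (0.0334958, -0.1031, 0)–(0.141904, -0.1031, 0)  len=0.1084
  (v10,v11,v2) [--+] → (0.141904, -0.1031, 1.59907)–(0.0334958, -0.1031, 1.68728)  len=0.1398
  (v11,v0,v1) [-++] → (0.141904, -0.1031, 0)–(1.3565, -0.1031, 0)  len=1.2146
  (v11,v1,v2) [-++] → (1.3565, -0.1031, 0)–(0.141904, -0.1031, 1.59907)  len=2.0080

Chained into 1 loop(s):
  loop 1: 10 segments, perimeter = 7.0756
Total perimeter = 7.076

loops=1 perimeter=7.076


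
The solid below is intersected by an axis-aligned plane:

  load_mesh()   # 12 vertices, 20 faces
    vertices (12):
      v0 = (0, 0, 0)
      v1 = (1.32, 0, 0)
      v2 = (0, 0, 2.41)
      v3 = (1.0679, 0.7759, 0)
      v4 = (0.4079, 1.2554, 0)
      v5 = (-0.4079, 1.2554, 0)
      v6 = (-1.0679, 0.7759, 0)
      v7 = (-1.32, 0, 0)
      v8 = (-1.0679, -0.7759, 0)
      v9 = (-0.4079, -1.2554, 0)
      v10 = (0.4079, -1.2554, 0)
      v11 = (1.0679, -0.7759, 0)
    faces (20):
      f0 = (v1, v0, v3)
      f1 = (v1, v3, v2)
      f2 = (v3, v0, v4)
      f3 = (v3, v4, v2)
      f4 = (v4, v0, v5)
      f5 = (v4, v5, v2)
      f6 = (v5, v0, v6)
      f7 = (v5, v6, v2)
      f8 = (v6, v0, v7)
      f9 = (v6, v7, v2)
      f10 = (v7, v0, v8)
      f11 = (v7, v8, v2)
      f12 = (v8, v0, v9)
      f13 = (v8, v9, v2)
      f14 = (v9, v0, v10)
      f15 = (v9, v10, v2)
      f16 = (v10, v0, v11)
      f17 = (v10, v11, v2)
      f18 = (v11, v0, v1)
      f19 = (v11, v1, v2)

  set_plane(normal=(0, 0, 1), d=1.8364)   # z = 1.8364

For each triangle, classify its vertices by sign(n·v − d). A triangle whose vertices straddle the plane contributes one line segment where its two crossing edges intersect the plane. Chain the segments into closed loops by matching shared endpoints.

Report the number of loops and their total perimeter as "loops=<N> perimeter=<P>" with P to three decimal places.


Straddling triangles (10 of 20):
  (v1,v3,v2) [--+] → (0.254169, 0.184671, 1.8364)–(0.314171, 0, 1.8364)  len=0.1942
  (v3,v4,v2) [--+] → (0.0970836, 0.298796, 1.8364)–(0.254169, 0.184671, 1.8364)  len=0.1942
  (v4,v5,v2) [--+] → (-0.0970836, 0.298796, 1.8364)–(0.0970836, 0.298796, 1.8364)  len=0.1942
  (v5,v6,v2) [--+] → (-0.254169, 0.184671, 1.8364)–(-0.0970836, 0.298796, 1.8364)  len=0.1942
  (v6,v7,v2) [--+] → (-0.314171, 0, 1.8364)–(-0.254169, 0.184671, 1.8364)  len=0.1942
  (v7,v8,v2) [--+] → (-0.254169, -0.184671, 1.8364)–(-0.314171, 0, 1.8364)  len=0.1942
  (v8,v9,v2) [--+] → (-0.0970836, -0.298796, 1.8364)–(-0.254169, -0.184671, 1.8364)  len=0.1942
  (v9,v10,v2) [--+] → (0.0970836, -0.298796, 1.8364)–(-0.0970836, -0.298796, 1.8364)  len=0.1942
  (v10,v11,v2) [--+] → (0.254169, -0.184671, 1.8364)–(0.0970836, -0.298796, 1.8364)  len=0.1942
  (v11,v1,v2) [--+] → (0.314171, 0, 1.8364)–(0.254169, -0.184671, 1.8364)  len=0.1942

Chained into 1 loop(s):
  loop 1: 10 segments, perimeter = 1.9417
Total perimeter = 1.942

loops=1 perimeter=1.942


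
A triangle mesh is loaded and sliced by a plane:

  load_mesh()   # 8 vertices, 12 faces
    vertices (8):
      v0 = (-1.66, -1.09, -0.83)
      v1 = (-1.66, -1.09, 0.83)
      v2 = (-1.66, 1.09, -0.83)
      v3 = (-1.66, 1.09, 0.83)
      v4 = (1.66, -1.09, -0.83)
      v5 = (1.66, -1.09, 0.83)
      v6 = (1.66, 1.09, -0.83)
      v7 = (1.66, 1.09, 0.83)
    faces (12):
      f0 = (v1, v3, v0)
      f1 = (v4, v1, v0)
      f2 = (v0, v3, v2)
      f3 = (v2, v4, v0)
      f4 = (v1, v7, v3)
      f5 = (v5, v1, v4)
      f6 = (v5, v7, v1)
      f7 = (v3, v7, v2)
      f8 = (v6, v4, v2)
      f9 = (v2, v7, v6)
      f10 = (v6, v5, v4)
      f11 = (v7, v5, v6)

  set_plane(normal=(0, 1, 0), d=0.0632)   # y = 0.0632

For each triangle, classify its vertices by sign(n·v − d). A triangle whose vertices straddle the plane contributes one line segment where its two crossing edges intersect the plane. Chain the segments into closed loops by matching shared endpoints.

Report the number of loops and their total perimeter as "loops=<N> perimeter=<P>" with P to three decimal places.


Straddling triangles (8 of 12):
  (v1,v3,v0) [-+-] → (-1.66, 0.0632, 0.83)–(-1.66, 0.0632, 0.0481248)  len=0.7819
  (v0,v3,v2) [-++] → (-1.66, 0.0632, 0.0481248)–(-1.66, 0.0632, -0.83)  len=0.8781
  (v2,v4,v0) [+--] → (-0.0962495, 0.0632, -0.83)–(-1.66, 0.0632, -0.83)  len=1.5638
  (v1,v7,v3) [-++] → (0.0962495, 0.0632, 0.83)–(-1.66, 0.0632, 0.83)  len=1.7562
  (v5,v7,v1) [-+-] → (1.66, 0.0632, 0.83)–(0.0962495, 0.0632, 0.83)  len=1.5638
  (v6,v4,v2) [+-+] → (1.66, 0.0632, -0.83)–(-0.0962495, 0.0632, -0.83)  len=1.7562
  (v6,v5,v4) [+--] → (1.66, 0.0632, -0.0481248)–(1.66, 0.0632, -0.83)  len=0.7819
  (v7,v5,v6) [+-+] → (1.66, 0.0632, 0.83)–(1.66, 0.0632, -0.0481248)  len=0.8781

Chained into 1 loop(s):
  loop 1: 8 segments, perimeter = 9.9600
Total perimeter = 9.960

loops=1 perimeter=9.960


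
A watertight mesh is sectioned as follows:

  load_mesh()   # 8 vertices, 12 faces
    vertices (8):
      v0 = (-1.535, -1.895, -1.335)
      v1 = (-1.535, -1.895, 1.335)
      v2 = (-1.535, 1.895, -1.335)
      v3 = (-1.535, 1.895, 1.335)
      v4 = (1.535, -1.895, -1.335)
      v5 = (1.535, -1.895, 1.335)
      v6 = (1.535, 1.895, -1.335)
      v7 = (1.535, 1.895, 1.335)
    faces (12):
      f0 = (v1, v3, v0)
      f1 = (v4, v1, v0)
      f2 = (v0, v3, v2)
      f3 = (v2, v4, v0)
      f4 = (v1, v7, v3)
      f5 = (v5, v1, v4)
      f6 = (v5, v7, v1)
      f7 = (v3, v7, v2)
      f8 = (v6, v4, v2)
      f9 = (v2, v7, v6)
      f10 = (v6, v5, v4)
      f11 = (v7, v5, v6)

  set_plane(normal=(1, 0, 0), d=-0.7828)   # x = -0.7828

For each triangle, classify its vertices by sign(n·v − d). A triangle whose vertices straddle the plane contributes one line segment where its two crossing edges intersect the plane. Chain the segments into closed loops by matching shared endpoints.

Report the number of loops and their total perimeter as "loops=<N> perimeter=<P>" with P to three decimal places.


loops=1 perimeter=12.920

Straddling triangles (8 of 12):
  (v4,v1,v0) [+--] → (-0.7828, -1.895, 0.680807)–(-0.7828, -1.895, -1.335)  len=2.0158
  (v2,v4,v0) [-+-] → (-0.7828, 0.966388, -1.335)–(-0.7828, -1.895, -1.335)  len=2.8614
  (v1,v7,v3) [-+-] → (-0.7828, -0.966388, 1.335)–(-0.7828, 1.895, 1.335)  len=2.8614
  (v5,v1,v4) [+-+] → (-0.7828, -1.895, 1.335)–(-0.7828, -1.895, 0.680807)  len=0.6542
  (v5,v7,v1) [++-] → (-0.7828, -0.966388, 1.335)–(-0.7828, -1.895, 1.335)  len=0.9286
  (v3,v7,v2) [-+-] → (-0.7828, 1.895, 1.335)–(-0.7828, 1.895, -0.680807)  len=2.0158
  (v6,v4,v2) [++-] → (-0.7828, 0.966388, -1.335)–(-0.7828, 1.895, -1.335)  len=0.9286
  (v2,v7,v6) [-++] → (-0.7828, 1.895, -0.680807)–(-0.7828, 1.895, -1.335)  len=0.6542

Chained into 1 loop(s):
  loop 1: 8 segments, perimeter = 12.9200
Total perimeter = 12.920


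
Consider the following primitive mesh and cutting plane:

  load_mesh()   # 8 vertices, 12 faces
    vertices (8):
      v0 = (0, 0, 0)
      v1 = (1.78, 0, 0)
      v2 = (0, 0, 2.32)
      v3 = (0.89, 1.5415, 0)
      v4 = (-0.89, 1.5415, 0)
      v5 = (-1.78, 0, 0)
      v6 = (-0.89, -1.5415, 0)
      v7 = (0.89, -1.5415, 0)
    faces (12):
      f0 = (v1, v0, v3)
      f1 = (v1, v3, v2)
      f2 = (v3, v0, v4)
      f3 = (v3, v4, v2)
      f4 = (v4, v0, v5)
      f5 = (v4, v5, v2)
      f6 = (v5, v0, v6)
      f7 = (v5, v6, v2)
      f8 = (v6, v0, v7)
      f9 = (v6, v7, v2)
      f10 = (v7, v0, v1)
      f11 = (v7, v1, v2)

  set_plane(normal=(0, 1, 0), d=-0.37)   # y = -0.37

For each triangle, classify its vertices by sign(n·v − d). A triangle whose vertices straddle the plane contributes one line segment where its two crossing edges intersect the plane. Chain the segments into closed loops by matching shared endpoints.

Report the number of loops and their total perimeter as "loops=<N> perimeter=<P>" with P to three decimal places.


loops=1 perimeter=8.005

Straddling triangles (6 of 12):
  (v5,v0,v6) [++-] → (-0.213623, -0.37, 0)–(-1.56638, -0.37, 0)  len=1.3528
  (v5,v6,v2) [+-+] → (-1.56638, -0.37, 0)–(-0.213623, -0.37, 1.76314)  len=2.2223
  (v6,v0,v7) [-+-] → (-0.213623, -0.37, 0)–(0.213623, -0.37, 0)  len=0.4272
  (v6,v7,v2) [--+] → (0.213623, -0.37, 1.76314)–(-0.213623, -0.37, 1.76314)  len=0.4272
  (v7,v0,v1) [-++] → (0.213623, -0.37, 0)–(1.56638, -0.37, 0)  len=1.3528
  (v7,v1,v2) [-++] → (1.56638, -0.37, 0)–(0.213623, -0.37, 1.76314)  len=2.2223

Chained into 1 loop(s):
  loop 1: 6 segments, perimeter = 8.0046
Total perimeter = 8.005


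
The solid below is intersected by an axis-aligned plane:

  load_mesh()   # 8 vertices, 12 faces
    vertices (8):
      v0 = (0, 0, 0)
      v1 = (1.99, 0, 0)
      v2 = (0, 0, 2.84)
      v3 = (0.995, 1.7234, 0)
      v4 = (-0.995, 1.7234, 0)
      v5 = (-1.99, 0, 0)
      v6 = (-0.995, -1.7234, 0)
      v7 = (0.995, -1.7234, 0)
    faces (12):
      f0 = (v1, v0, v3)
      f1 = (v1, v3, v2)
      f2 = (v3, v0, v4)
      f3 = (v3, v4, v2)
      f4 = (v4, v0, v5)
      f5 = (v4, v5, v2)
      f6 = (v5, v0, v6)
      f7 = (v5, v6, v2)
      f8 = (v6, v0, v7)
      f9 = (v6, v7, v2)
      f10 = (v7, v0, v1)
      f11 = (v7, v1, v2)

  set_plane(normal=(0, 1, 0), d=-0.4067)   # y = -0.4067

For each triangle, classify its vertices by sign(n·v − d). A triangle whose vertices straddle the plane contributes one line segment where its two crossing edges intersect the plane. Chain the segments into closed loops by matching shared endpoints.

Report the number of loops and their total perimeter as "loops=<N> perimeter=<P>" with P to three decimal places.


loops=1 perimeter=9.279

Straddling triangles (6 of 12):
  (v5,v0,v6) [++-] → (-0.234807, -0.4067, 0)–(-1.75519, -0.4067, 0)  len=1.5204
  (v5,v6,v2) [+-+] → (-1.75519, -0.4067, 0)–(-0.234807, -0.4067, 2.1698)  len=2.6495
  (v6,v0,v7) [-+-] → (-0.234807, -0.4067, 0)–(0.234807, -0.4067, 0)  len=0.4696
  (v6,v7,v2) [--+] → (0.234807, -0.4067, 2.1698)–(-0.234807, -0.4067, 2.1698)  len=0.4696
  (v7,v0,v1) [-++] → (0.234807, -0.4067, 0)–(1.75519, -0.4067, 0)  len=1.5204
  (v7,v1,v2) [-++] → (1.75519, -0.4067, 0)–(0.234807, -0.4067, 2.1698)  len=2.6495

Chained into 1 loop(s):
  loop 1: 6 segments, perimeter = 9.2789
Total perimeter = 9.279


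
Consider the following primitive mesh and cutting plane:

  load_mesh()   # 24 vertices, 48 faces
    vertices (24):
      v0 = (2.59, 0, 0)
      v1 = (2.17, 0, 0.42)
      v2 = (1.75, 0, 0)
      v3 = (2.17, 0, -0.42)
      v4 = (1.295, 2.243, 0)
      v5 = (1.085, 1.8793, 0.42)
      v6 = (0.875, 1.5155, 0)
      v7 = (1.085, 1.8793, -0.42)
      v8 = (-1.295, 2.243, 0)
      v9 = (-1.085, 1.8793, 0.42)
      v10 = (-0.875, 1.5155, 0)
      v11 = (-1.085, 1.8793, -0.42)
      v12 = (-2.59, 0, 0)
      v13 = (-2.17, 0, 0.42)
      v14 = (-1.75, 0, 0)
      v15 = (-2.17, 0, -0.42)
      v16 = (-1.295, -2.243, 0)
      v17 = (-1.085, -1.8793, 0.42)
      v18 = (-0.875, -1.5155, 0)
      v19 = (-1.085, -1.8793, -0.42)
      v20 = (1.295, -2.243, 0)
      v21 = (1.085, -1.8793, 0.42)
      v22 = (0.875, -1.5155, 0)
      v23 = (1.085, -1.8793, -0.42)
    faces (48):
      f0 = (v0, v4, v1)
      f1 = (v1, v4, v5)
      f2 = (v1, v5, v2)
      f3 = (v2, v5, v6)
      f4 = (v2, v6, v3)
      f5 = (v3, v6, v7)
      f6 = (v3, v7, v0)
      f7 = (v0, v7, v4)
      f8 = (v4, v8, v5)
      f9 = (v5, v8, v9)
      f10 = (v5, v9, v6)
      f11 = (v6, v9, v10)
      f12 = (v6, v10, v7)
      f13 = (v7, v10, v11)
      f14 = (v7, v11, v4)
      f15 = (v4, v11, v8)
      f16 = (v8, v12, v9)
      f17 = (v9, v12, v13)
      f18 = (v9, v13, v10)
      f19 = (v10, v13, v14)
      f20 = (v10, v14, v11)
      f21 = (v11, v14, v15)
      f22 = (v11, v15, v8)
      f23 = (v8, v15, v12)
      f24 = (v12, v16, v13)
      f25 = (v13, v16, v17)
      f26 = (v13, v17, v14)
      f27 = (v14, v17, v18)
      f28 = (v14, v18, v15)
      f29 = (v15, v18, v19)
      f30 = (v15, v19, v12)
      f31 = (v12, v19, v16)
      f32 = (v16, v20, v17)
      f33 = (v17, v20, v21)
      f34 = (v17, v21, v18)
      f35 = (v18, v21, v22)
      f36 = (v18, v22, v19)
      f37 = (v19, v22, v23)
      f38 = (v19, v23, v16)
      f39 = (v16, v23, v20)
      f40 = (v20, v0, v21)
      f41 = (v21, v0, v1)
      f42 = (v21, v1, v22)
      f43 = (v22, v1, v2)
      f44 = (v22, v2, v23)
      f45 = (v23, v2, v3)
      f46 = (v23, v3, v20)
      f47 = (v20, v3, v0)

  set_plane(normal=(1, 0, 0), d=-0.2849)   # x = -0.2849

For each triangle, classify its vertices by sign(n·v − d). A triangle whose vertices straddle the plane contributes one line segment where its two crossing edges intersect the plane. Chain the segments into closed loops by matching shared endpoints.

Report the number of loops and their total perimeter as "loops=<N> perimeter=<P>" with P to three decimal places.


loops=2 perimeter=4.445

Straddling triangles (16 of 48):
  (v4,v8,v5) [+-+] → (-0.2849, 2.243, 0)–(-0.2849, 2.08864, 0.178253)  len=0.2358
  (v5,v8,v9) [+--] → (-0.2849, 2.08864, 0.178253)–(-0.2849, 1.8793, 0.42)  len=0.3198
  (v5,v9,v6) [+-+] → (-0.2849, 1.8793, 0.42)–(-0.2849, 1.73079, 0.24855)  len=0.2268
  (v6,v9,v10) [+--] → (-0.2849, 1.73079, 0.24855)–(-0.2849, 1.5155, 0)  len=0.3288
  (v6,v10,v7) [+-+] → (-0.2849, 1.5155, 0)–(-0.2849, 1.62503, -0.12645)  len=0.1673
  (v7,v10,v11) [+--] → (-0.2849, 1.62503, -0.12645)–(-0.2849, 1.8793, -0.42)  len=0.3884
  (v7,v11,v4) [+-+] → (-0.2849, 1.8793, -0.42)–(-0.2849, 2.00157, -0.278806)  len=0.1868
  (v4,v11,v8) [+--] → (-0.2849, 2.00157, -0.278806)–(-0.2849, 2.243, 0)  len=0.3688
  (v16,v20,v17) [-+-] → (-0.2849, -2.243, 0)–(-0.2849, -2.00157, 0.278806)  len=0.3688
  (v17,v20,v21) [-++] → (-0.2849, -2.00157, 0.278806)–(-0.2849, -1.8793, 0.42)  len=0.1868
  (v17,v21,v18) [-+-] → (-0.2849, -1.8793, 0.42)–(-0.2849, -1.62503, 0.12645)  len=0.3884
  (v18,v21,v22) [-++] → (-0.2849, -1.62503, 0.12645)–(-0.2849, -1.5155, 0)  len=0.1673
  (v18,v22,v19) [-+-] → (-0.2849, -1.5155, 0)–(-0.2849, -1.73079, -0.24855)  len=0.3288
  (v19,v22,v23) [-++] → (-0.2849, -1.73079, -0.24855)–(-0.2849, -1.8793, -0.42)  len=0.2268
  (v19,v23,v16) [-+-] → (-0.2849, -1.8793, -0.42)–(-0.2849, -2.08864, -0.178253)  len=0.3198
  (v16,v23,v20) [-++] → (-0.2849, -2.08864, -0.178253)–(-0.2849, -2.243, 0)  len=0.2358

Chained into 2 loop(s):
  loop 1: 8 segments, perimeter = 2.2225
  loop 2: 8 segments, perimeter = 2.2225
Total perimeter = 4.445


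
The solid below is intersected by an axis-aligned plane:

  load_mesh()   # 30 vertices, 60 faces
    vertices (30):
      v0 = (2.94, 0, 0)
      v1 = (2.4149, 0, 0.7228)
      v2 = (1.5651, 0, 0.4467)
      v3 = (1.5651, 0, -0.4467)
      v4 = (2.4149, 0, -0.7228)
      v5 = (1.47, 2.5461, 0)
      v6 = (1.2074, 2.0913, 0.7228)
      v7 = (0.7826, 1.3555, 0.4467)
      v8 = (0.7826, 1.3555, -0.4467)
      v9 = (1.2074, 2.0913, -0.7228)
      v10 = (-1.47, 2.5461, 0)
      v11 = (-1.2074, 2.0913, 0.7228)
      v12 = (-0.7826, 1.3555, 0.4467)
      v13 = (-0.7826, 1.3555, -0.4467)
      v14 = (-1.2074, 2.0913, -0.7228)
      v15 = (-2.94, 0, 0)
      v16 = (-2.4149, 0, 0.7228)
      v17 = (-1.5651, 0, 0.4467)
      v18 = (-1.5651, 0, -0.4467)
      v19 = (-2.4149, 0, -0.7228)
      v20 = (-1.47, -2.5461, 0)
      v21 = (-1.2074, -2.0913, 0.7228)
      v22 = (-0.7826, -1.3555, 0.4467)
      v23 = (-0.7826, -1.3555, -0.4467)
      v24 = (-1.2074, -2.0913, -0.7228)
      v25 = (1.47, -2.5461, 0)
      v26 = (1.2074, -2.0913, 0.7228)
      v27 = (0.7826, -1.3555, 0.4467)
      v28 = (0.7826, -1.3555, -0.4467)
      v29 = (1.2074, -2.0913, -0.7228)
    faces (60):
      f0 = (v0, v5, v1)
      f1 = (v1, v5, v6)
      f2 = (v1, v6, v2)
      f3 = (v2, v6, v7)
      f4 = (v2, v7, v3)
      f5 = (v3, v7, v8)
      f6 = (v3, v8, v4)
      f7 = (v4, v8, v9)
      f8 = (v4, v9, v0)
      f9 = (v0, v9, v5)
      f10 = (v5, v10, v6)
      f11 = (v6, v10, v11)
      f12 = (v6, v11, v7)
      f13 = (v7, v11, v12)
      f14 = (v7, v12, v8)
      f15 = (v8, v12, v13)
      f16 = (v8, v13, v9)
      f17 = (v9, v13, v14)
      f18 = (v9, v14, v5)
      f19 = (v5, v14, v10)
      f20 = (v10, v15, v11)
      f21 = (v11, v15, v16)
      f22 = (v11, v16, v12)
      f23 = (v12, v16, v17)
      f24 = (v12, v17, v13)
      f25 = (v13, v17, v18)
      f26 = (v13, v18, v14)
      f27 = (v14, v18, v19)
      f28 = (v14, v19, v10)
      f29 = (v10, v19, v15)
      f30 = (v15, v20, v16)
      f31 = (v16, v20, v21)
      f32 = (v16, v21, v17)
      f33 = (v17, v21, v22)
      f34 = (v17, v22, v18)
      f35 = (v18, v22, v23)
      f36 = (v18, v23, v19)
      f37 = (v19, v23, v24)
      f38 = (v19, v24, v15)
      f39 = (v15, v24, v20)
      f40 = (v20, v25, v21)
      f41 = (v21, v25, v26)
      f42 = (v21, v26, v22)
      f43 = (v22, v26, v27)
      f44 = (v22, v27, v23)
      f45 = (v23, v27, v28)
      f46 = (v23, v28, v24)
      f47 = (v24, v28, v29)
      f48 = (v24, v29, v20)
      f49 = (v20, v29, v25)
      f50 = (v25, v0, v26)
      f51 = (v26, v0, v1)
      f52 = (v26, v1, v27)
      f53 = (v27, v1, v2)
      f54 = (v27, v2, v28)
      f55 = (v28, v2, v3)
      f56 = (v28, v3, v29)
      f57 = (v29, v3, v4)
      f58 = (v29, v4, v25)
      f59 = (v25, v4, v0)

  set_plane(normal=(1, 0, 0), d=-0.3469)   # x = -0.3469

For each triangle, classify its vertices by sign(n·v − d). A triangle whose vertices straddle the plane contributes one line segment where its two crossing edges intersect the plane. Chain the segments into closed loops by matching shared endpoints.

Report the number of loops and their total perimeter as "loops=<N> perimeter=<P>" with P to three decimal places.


Straddling triangles (20 of 60):
  (v5,v10,v6) [+-+] → (-0.3469, 2.5461, 0)–(-0.3469, 2.35532, 0.303196)  len=0.3582
  (v6,v10,v11) [+--] → (-0.3469, 2.35532, 0.303196)–(-0.3469, 2.0913, 0.7228)  len=0.4958
  (v6,v11,v7) [+-+] → (-0.3469, 2.0913, 0.7228)–(-0.3469, 1.77313, 0.603411)  len=0.3398
  (v7,v11,v12) [+--] → (-0.3469, 1.77313, 0.603411)–(-0.3469, 1.3555, 0.4467)  len=0.4461
  (v7,v12,v8) [+-+] → (-0.3469, 1.3555, 0.4467)–(-0.3469, 1.3555, 0.198007)  len=0.2487
  (v8,v12,v13) [+--] → (-0.3469, 1.3555, 0.198007)–(-0.3469, 1.3555, -0.4467)  len=0.6447
  (v8,v13,v9) [+-+] → (-0.3469, 1.3555, -0.4467)–(-0.3469, 1.5166, -0.507151)  len=0.1721
  (v9,v13,v14) [+--] → (-0.3469, 1.5166, -0.507151)–(-0.3469, 2.0913, -0.7228)  len=0.6138
  (v9,v14,v5) [+-+] → (-0.3469, 2.0913, -0.7228)–(-0.3469, 2.23747, -0.490496)  len=0.2745
  (v5,v14,v10) [+--] → (-0.3469, 2.23747, -0.490496)–(-0.3469, 2.5461, 0)  len=0.5795
  (v20,v25,v21) [-+-] → (-0.3469, -2.5461, 0)–(-0.3469, -2.23747, 0.490496)  len=0.5795
  (v21,v25,v26) [-++] → (-0.3469, -2.23747, 0.490496)–(-0.3469, -2.0913, 0.7228)  len=0.2745
  (v21,v26,v22) [-+-] → (-0.3469, -2.0913, 0.7228)–(-0.3469, -1.5166, 0.507151)  len=0.6138
  (v22,v26,v27) [-++] → (-0.3469, -1.5166, 0.507151)–(-0.3469, -1.3555, 0.4467)  len=0.1721
  (v22,v27,v23) [-+-] → (-0.3469, -1.3555, 0.4467)–(-0.3469, -1.3555, -0.198007)  len=0.6447
  (v23,v27,v28) [-++] → (-0.3469, -1.3555, -0.198007)–(-0.3469, -1.3555, -0.4467)  len=0.2487
  (v23,v28,v24) [-+-] → (-0.3469, -1.3555, -0.4467)–(-0.3469, -1.77313, -0.603411)  len=0.4461
  (v24,v28,v29) [-++] → (-0.3469, -1.77313, -0.603411)–(-0.3469, -2.0913, -0.7228)  len=0.3398
  (v24,v29,v20) [-+-] → (-0.3469, -2.0913, -0.7228)–(-0.3469, -2.35532, -0.303196)  len=0.4958
  (v20,v29,v25) [-++] → (-0.3469, -2.35532, -0.303196)–(-0.3469, -2.5461, 0)  len=0.3582

Chained into 2 loop(s):
  loop 1: 10 segments, perimeter = 4.1732
  loop 2: 10 segments, perimeter = 4.1732
Total perimeter = 8.346

loops=2 perimeter=8.346


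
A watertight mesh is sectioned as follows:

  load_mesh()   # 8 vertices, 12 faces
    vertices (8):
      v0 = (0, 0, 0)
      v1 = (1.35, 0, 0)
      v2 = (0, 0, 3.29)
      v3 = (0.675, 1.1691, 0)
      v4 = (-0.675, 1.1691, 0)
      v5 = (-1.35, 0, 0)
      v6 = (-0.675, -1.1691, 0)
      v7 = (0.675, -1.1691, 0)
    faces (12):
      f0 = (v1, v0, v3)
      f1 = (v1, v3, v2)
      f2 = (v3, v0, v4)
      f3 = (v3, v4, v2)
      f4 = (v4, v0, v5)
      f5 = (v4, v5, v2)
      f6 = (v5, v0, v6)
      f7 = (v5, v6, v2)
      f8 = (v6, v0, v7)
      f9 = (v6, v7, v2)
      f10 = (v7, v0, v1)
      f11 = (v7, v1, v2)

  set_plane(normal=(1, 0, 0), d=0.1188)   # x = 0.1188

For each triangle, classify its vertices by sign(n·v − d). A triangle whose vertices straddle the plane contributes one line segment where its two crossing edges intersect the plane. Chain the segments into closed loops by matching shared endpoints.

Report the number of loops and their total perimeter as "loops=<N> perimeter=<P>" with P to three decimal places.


loops=1 perimeter=8.803

Straddling triangles (8 of 12):
  (v1,v0,v3) [+-+] → (0.1188, 0, 0)–(0.1188, 0.205762, 0)  len=0.2058
  (v1,v3,v2) [++-] → (0.1188, 0.205762, 2.71096)–(0.1188, 0, 3.00048)  len=0.3552
  (v3,v0,v4) [+--] → (0.1188, 0.205762, 0)–(0.1188, 1.1691, 0)  len=0.9633
  (v3,v4,v2) [+--] → (0.1188, 1.1691, 0)–(0.1188, 0.205762, 2.71096)  len=2.8770
  (v6,v0,v7) [--+] → (0.1188, -0.205762, 0)–(0.1188, -1.1691, 0)  len=0.9633
  (v6,v7,v2) [-+-] → (0.1188, -1.1691, 0)–(0.1188, -0.205762, 2.71096)  len=2.8770
  (v7,v0,v1) [+-+] → (0.1188, -0.205762, 0)–(0.1188, 0, 0)  len=0.2058
  (v7,v1,v2) [++-] → (0.1188, 0, 3.00048)–(0.1188, -0.205762, 2.71096)  len=0.3552

Chained into 1 loop(s):
  loop 1: 8 segments, perimeter = 8.8026
Total perimeter = 8.803


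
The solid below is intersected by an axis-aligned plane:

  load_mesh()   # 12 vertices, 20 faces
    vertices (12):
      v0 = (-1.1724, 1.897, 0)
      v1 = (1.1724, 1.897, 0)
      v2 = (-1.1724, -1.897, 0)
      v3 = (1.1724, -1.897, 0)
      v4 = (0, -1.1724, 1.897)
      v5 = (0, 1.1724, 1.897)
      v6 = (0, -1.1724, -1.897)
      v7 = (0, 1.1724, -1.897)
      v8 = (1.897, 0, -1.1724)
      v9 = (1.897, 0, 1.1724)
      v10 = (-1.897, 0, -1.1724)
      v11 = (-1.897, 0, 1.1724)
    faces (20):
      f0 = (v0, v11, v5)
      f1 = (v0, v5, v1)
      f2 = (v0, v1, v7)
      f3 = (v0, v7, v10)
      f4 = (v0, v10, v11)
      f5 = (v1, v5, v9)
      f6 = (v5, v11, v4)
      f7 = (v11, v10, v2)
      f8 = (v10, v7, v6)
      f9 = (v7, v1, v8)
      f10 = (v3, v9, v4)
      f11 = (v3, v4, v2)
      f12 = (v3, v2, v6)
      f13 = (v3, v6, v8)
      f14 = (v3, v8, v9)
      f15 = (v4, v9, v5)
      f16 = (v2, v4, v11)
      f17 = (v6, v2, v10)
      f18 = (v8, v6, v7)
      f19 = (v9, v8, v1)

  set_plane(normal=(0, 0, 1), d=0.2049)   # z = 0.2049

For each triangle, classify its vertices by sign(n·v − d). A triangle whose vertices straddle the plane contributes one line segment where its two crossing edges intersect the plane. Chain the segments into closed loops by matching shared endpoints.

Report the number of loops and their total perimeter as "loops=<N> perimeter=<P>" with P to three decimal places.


loops=1 perimeter=12.319

Straddling triangles (10 of 20):
  (v0,v11,v5) [-++] → (-1.29904, 1.56546, 0.2049)–(-1.04577, 1.81873, 0.2049)  len=0.3582
  (v0,v5,v1) [-+-] → (-1.04577, 1.81873, 0.2049)–(1.04577, 1.81873, 0.2049)  len=2.0915
  (v0,v10,v11) [--+] → (-1.897, 0, 0.2049)–(-1.29904, 1.56546, 0.2049)  len=1.6758
  (v1,v5,v9) [-++] → (1.04577, 1.81873, 0.2049)–(1.29904, 1.56546, 0.2049)  len=0.3582
  (v11,v10,v2) [+--] → (-1.897, 0, 0.2049)–(-1.29904, -1.56546, 0.2049)  len=1.6758
  (v3,v9,v4) [-++] → (1.29904, -1.56546, 0.2049)–(1.04577, -1.81873, 0.2049)  len=0.3582
  (v3,v4,v2) [-+-] → (1.04577, -1.81873, 0.2049)–(-1.04577, -1.81873, 0.2049)  len=2.0915
  (v3,v8,v9) [--+] → (1.897, 0, 0.2049)–(1.29904, -1.56546, 0.2049)  len=1.6758
  (v2,v4,v11) [-++] → (-1.04577, -1.81873, 0.2049)–(-1.29904, -1.56546, 0.2049)  len=0.3582
  (v9,v8,v1) [+--] → (1.897, 0, 0.2049)–(1.29904, 1.56546, 0.2049)  len=1.6758

Chained into 1 loop(s):
  loop 1: 10 segments, perimeter = 12.3189
Total perimeter = 12.319


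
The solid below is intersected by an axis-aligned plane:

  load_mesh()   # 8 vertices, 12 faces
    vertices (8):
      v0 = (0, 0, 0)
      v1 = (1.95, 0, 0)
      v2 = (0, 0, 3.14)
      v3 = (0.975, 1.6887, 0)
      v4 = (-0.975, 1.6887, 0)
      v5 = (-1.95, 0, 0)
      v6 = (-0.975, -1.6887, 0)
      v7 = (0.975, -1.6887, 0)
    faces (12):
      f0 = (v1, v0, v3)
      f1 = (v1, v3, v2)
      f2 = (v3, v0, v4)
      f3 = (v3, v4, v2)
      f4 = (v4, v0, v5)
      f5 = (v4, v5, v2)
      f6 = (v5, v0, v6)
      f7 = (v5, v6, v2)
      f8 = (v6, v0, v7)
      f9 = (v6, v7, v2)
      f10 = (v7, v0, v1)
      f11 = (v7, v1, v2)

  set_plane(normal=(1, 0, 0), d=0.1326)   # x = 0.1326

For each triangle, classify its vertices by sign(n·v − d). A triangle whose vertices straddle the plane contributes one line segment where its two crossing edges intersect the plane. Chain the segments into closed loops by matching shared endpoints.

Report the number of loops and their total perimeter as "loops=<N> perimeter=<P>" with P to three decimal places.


loops=1 perimeter=10.165

Straddling triangles (8 of 12):
  (v1,v0,v3) [+-+] → (0.1326, 0, 0)–(0.1326, 0.229663, 0)  len=0.2297
  (v1,v3,v2) [++-] → (0.1326, 0.229663, 2.71296)–(0.1326, 0, 2.92648)  len=0.3136
  (v3,v0,v4) [+--] → (0.1326, 0.229663, 0)–(0.1326, 1.6887, 0)  len=1.4590
  (v3,v4,v2) [+--] → (0.1326, 1.6887, 0)–(0.1326, 0.229663, 2.71296)  len=3.0804
  (v6,v0,v7) [--+] → (0.1326, -0.229663, 0)–(0.1326, -1.6887, 0)  len=1.4590
  (v6,v7,v2) [-+-] → (0.1326, -1.6887, 0)–(0.1326, -0.229663, 2.71296)  len=3.0804
  (v7,v0,v1) [+-+] → (0.1326, -0.229663, 0)–(0.1326, 0, 0)  len=0.2297
  (v7,v1,v2) [++-] → (0.1326, 0, 2.92648)–(0.1326, -0.229663, 2.71296)  len=0.3136

Chained into 1 loop(s):
  loop 1: 8 segments, perimeter = 10.1654
Total perimeter = 10.165


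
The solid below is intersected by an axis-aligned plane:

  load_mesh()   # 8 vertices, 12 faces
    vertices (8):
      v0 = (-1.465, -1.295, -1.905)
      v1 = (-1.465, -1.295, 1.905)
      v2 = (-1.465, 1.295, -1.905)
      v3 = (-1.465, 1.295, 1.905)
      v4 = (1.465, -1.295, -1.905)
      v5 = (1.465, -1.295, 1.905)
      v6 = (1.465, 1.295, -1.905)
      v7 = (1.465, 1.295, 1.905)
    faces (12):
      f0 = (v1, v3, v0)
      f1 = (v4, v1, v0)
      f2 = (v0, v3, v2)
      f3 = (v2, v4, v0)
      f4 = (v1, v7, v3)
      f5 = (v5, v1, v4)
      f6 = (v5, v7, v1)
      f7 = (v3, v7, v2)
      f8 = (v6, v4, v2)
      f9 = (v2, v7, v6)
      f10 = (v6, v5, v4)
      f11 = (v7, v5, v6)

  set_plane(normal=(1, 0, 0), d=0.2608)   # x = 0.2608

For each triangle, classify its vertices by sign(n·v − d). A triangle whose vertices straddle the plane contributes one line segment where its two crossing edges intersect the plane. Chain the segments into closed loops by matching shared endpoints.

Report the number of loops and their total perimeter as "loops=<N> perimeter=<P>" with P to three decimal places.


Straddling triangles (8 of 12):
  (v4,v1,v0) [+--] → (0.2608, -1.295, -0.339129)–(0.2608, -1.295, -1.905)  len=1.5659
  (v2,v4,v0) [-+-] → (0.2608, -0.230537, -1.905)–(0.2608, -1.295, -1.905)  len=1.0645
  (v1,v7,v3) [-+-] → (0.2608, 0.230537, 1.905)–(0.2608, 1.295, 1.905)  len=1.0645
  (v5,v1,v4) [+-+] → (0.2608, -1.295, 1.905)–(0.2608, -1.295, -0.339129)  len=2.2441
  (v5,v7,v1) [++-] → (0.2608, 0.230537, 1.905)–(0.2608, -1.295, 1.905)  len=1.5255
  (v3,v7,v2) [-+-] → (0.2608, 1.295, 1.905)–(0.2608, 1.295, 0.339129)  len=1.5659
  (v6,v4,v2) [++-] → (0.2608, -0.230537, -1.905)–(0.2608, 1.295, -1.905)  len=1.5255
  (v2,v7,v6) [-++] → (0.2608, 1.295, 0.339129)–(0.2608, 1.295, -1.905)  len=2.2441

Chained into 1 loop(s):
  loop 1: 8 segments, perimeter = 12.8000
Total perimeter = 12.800

loops=1 perimeter=12.800


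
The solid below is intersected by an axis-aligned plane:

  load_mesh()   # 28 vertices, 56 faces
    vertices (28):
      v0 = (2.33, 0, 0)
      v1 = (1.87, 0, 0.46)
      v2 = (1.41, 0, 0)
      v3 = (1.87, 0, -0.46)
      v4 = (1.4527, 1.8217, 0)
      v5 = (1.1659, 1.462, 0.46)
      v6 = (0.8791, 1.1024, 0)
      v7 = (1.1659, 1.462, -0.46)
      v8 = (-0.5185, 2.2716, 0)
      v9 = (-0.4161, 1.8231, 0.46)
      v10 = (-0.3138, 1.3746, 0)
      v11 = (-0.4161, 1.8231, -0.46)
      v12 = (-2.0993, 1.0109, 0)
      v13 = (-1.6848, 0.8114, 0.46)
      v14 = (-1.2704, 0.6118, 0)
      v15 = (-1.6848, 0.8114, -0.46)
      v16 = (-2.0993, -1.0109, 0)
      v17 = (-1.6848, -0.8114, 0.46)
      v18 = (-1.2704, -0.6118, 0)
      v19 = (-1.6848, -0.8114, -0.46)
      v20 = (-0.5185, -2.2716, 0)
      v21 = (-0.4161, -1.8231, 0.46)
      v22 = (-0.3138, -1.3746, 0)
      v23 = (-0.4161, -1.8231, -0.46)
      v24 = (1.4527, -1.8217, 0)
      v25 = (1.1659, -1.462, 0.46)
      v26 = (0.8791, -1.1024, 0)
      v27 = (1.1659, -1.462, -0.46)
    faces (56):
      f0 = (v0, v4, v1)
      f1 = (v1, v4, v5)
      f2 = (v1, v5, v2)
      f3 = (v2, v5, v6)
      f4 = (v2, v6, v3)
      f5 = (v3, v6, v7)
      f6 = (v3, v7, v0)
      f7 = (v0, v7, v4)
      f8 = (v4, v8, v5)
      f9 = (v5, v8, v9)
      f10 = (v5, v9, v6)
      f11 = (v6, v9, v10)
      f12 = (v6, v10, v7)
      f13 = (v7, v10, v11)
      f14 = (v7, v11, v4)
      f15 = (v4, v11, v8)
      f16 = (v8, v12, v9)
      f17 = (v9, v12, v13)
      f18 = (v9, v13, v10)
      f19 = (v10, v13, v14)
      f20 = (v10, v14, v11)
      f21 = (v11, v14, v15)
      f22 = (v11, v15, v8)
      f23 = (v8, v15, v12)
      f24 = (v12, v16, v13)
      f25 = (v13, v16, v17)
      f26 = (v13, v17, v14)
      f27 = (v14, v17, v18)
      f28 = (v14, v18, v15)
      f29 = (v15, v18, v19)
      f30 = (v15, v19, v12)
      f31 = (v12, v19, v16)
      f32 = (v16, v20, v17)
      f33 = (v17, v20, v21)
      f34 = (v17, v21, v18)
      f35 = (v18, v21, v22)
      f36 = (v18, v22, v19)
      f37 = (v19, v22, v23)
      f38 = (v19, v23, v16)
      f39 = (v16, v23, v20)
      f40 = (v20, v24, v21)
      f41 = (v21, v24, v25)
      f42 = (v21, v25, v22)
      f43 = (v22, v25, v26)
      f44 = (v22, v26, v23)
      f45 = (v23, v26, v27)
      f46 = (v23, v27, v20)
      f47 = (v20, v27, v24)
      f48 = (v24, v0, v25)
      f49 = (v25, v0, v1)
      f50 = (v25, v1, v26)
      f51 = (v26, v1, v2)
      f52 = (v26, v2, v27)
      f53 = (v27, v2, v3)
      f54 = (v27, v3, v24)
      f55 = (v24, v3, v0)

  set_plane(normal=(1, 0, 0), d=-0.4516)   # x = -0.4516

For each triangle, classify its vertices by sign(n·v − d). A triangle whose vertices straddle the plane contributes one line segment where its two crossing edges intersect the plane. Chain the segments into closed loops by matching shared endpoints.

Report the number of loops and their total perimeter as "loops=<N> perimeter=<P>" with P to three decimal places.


loops=2 perimeter=5.418

Straddling triangles (20 of 56):
  (v4,v8,v5) [+-+] → (-0.4516, 2.25633, 0)–(-0.4516, 2.23944, 0.01827)  len=0.0249
  (v5,v8,v9) [+-+] → (-0.4516, 2.23944, 0.01827)–(-0.4516, 1.97859, 0.300527)  len=0.3843
  (v4,v11,v8) [++-] → (-0.4516, 1.97859, -0.300527)–(-0.4516, 2.25633, 0)  len=0.4092
  (v8,v12,v9) [--+] → (-0.4516, 1.80597, 0.450298)–(-0.4516, 1.97859, 0.300527)  len=0.2285
  (v9,v12,v13) [+--] → (-0.4516, 1.80597, 0.450298)–(-0.4516, 1.79479, 0.46)  len=0.0148
  (v9,v13,v10) [+-+] → (-0.4516, 1.79479, 0.46)–(-0.4516, 1.31799, 0.0462349)  len=0.6313
  (v10,v13,v14) [+--] → (-0.4516, 1.31799, 0.0462349)–(-0.4516, 1.26472, 0)  len=0.0705
  (v10,v14,v11) [+-+] → (-0.4516, 1.26472, 0)–(-0.4516, 1.77277, -0.440885)  len=0.6727
  (v11,v14,v15) [+--] → (-0.4516, 1.77277, -0.440885)–(-0.4516, 1.79479, -0.46)  len=0.0292
  (v11,v15,v8) [+--] → (-0.4516, 1.79479, -0.46)–(-0.4516, 1.97859, -0.300527)  len=0.2433
  (v17,v20,v21) [--+] → (-0.4516, -1.97859, 0.300527)–(-0.4516, -1.79479, 0.46)  len=0.2433
  (v17,v21,v18) [-+-] → (-0.4516, -1.79479, 0.46)–(-0.4516, -1.77277, 0.440885)  len=0.0292
  (v18,v21,v22) [-++] → (-0.4516, -1.77277, 0.440885)–(-0.4516, -1.26472, 0)  len=0.6727
  (v18,v22,v19) [-+-] → (-0.4516, -1.26472, 0)–(-0.4516, -1.31799, -0.0462349)  len=0.0705
  (v19,v22,v23) [-++] → (-0.4516, -1.31799, -0.0462349)–(-0.4516, -1.79479, -0.46)  len=0.6313
  (v19,v23,v16) [-+-] → (-0.4516, -1.79479, -0.46)–(-0.4516, -1.80597, -0.450298)  len=0.0148
  (v16,v23,v20) [-+-] → (-0.4516, -1.80597, -0.450298)–(-0.4516, -1.97859, -0.300527)  len=0.2285
  (v20,v24,v21) [-++] → (-0.4516, -2.25633, 0)–(-0.4516, -1.97859, 0.300527)  len=0.4092
  (v23,v27,v20) [++-] → (-0.4516, -2.23944, -0.01827)–(-0.4516, -1.97859, -0.300527)  len=0.3843
  (v20,v27,v24) [-++] → (-0.4516, -2.23944, -0.01827)–(-0.4516, -2.25633, 0)  len=0.0249

Chained into 2 loop(s):
  loop 1: 10 segments, perimeter = 2.7088
  loop 2: 10 segments, perimeter = 2.7088
Total perimeter = 5.418


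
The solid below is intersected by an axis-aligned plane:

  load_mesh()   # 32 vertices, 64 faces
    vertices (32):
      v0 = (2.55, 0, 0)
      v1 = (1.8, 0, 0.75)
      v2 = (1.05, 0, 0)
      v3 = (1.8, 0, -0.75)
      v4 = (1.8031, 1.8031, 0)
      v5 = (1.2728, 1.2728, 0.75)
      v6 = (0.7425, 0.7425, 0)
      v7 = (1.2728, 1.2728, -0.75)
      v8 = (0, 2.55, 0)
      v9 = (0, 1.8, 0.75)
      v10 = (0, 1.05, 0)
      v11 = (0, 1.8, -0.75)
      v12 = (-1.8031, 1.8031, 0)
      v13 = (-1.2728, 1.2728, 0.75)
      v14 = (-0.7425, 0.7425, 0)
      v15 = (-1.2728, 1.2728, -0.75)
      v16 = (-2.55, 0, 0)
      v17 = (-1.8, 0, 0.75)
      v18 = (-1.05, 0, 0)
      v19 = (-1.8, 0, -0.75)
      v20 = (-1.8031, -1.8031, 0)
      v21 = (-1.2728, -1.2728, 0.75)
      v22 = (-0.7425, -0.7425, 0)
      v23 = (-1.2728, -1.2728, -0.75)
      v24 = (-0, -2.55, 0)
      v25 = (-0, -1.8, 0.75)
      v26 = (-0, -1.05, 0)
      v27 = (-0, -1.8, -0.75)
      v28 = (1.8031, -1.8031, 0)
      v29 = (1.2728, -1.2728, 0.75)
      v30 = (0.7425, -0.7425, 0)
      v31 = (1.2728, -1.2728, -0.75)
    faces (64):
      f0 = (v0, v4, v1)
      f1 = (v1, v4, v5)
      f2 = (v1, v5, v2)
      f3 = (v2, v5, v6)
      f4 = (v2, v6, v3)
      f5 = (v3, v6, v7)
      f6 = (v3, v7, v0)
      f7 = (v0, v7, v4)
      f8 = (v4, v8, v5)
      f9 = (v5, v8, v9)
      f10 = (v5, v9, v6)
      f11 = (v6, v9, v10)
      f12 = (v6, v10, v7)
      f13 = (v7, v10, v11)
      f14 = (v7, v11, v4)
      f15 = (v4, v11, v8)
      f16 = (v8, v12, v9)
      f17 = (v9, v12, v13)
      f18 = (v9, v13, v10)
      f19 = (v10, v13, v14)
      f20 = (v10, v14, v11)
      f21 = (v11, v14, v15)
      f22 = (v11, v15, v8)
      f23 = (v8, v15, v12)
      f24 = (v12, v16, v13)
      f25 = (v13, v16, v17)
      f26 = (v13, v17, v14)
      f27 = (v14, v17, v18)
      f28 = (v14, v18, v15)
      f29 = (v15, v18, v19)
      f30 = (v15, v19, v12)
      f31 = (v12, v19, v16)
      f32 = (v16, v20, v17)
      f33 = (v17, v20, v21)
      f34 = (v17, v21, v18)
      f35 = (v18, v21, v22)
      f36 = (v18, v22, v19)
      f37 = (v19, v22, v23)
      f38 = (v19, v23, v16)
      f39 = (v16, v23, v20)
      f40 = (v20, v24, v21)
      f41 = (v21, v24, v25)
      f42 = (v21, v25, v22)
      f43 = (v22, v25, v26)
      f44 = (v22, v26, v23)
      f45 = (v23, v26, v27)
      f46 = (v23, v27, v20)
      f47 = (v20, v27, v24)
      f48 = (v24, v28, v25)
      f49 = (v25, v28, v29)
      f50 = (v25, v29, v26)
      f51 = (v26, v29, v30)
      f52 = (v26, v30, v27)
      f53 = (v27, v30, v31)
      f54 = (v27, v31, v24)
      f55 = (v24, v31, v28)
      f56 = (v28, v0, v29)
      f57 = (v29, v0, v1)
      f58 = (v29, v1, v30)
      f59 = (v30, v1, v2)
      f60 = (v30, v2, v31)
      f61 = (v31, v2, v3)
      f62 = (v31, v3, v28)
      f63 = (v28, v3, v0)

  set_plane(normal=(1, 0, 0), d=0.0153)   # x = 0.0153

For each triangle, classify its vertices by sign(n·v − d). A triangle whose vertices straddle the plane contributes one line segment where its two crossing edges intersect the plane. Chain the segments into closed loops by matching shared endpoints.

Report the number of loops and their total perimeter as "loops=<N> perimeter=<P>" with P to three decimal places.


Straddling triangles (16 of 64):
  (v4,v8,v5) [+-+] → (0.0153, 2.54366, 0)–(0.0153, 2.53465, 0.00901556)  len=0.0127
  (v5,v8,v9) [+--] → (0.0153, 2.53465, 0.00901556)–(0.0153, 1.79366, 0.75)  len=1.0479
  (v5,v9,v6) [+-+] → (0.0153, 1.79366, 0.75)–(0.0153, 1.77821, 0.734545)  len=0.0219
  (v6,v9,v10) [+--] → (0.0153, 1.77821, 0.734545)–(0.0153, 1.04366, 0)  len=1.0388
  (v6,v10,v7) [+-+] → (0.0153, 1.04366, 0)–(0.0153, 1.05268, -0.00901556)  len=0.0127
  (v7,v10,v11) [+--] → (0.0153, 1.05268, -0.00901556)–(0.0153, 1.79366, -0.75)  len=1.0479
  (v7,v11,v4) [+-+] → (0.0153, 1.79366, -0.75)–(0.0153, 1.80003, -0.743636)  len=0.0090
  (v4,v11,v8) [+--] → (0.0153, 1.80003, -0.743636)–(0.0153, 2.54366, 0)  len=1.0517
  (v24,v28,v25) [-+-] → (0.0153, -2.54366, 0)–(0.0153, -1.80003, 0.743636)  len=1.0517
  (v25,v28,v29) [-++] → (0.0153, -1.80003, 0.743636)–(0.0153, -1.79366, 0.75)  len=0.0090
  (v25,v29,v26) [-+-] → (0.0153, -1.79366, 0.75)–(0.0153, -1.05268, 0.00901556)  len=1.0479
  (v26,v29,v30) [-++] → (0.0153, -1.05268, 0.00901556)–(0.0153, -1.04366, 0)  len=0.0127
  (v26,v30,v27) [-+-] → (0.0153, -1.04366, 0)–(0.0153, -1.77821, -0.734545)  len=1.0388
  (v27,v30,v31) [-++] → (0.0153, -1.77821, -0.734545)–(0.0153, -1.79366, -0.75)  len=0.0219
  (v27,v31,v24) [-+-] → (0.0153, -1.79366, -0.75)–(0.0153, -2.53465, -0.00901556)  len=1.0479
  (v24,v31,v28) [-++] → (0.0153, -2.53465, -0.00901556)–(0.0153, -2.54366, 0)  len=0.0127

Chained into 2 loop(s):
  loop 1: 8 segments, perimeter = 4.2426
  loop 2: 8 segments, perimeter = 4.2426
Total perimeter = 8.485

loops=2 perimeter=8.485
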